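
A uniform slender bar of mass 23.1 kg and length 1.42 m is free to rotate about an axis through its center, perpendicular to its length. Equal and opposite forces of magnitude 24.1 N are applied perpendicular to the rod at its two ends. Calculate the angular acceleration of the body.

I = (1/12)ML² = (1/12)(23.1)(1.42)² = 3.882 kg·m².
The couple gives τ = F·(L/2) + F·(L/2) = F L = (24.1)(1.42) = 34.22 N·m.
From τ = Iα: α = 34.22/3.882 = 8.817 rad/s².

α ≈ 8.82 rad/s²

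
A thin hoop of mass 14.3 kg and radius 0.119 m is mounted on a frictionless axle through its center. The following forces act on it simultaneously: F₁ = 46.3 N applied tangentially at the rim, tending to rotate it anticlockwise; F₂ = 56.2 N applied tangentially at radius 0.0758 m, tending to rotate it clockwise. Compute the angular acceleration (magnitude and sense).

I = MR² = (14.3)(0.119)² = 0.2025 kg·m².
Taking anticlockwise as positive: τ₁ = +(46.3)(0.119) = +5.510 N·m; τ₂ = −(56.2)(0.0758) = −4.260 N·m.
Net torque τ = 1.250 N·m.
α = τ/I = 1.250/0.2025 = 6.171 rad/s².

α ≈ 6.17 rad/s², anticlockwise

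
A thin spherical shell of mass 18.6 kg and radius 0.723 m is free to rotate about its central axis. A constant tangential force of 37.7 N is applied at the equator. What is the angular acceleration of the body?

α ≈ 4.21 rad/s²

I = (2/3)MR² = (2/3)(18.6)(0.723)² = 6.482 kg·m².
τ = F R = (37.7)(0.723) = 27.26 N·m.
From τ = Iα: α = 27.26/6.482 = 4.205 rad/s².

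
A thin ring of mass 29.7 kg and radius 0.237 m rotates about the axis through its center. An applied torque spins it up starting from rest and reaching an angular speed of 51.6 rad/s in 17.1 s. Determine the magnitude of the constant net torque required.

I = MR² = (29.7)(0.237)² = 1.668 kg·m².
α = Δω/Δt = (51.6 − 0)/17.1 = 3.018 rad/s².
τ = Iα = (1.668)(3.018) = 5.034 N·m.

τ ≈ 5.03 N·m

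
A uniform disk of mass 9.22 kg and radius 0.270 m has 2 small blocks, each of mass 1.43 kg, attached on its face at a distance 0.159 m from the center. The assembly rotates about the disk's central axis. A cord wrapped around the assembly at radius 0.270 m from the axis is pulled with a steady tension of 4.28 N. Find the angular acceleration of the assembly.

I_disk = ½MR² = ½(9.22)(0.270)² = 0.3361 kg·m².
I_blocks = 2·m·r² = 2(1.43)(0.159)² = 0.07230 kg·m².
Total I = 0.4084 kg·m².
τ = F r = (4.28)(0.270) = 1.156 N·m.
α = τ/I = 1.156/0.4084 = 2.830 rad/s².

α ≈ 2.83 rad/s²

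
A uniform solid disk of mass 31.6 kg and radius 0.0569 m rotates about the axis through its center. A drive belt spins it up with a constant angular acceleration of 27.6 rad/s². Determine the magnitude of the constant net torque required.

I = ½MR² = (1/2)(31.6)(0.0569)² = 0.05115 kg·m².
τ = Iα = (0.05115)(27.60) = 1.412 N·m.

τ ≈ 1.41 N·m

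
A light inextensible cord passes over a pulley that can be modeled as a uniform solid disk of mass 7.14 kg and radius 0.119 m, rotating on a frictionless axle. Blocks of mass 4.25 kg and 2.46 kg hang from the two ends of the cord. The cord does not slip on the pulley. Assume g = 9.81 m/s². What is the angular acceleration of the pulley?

I = ½MR² = (1/2)(7.14)(0.119)² = 0.05055 kg·m².
Heavier block: m₁g − T₁ = m₁a. Lighter block: T₂ − m₂g = m₂a.
Pulley: (T₁ − T₂)R = Iα = I(a/R), so T₁ − T₂ = (I/R²)a = (1/2)M_p a = 3.570·a.
Adding the three: (m₁ − m₂)g = (m₁ + m₂ + 3.570)a, so a = (4.25 − 2.46)(9.81)/(4.25 + 2.46 + 3.570) = 1.708 m/s².
α = a/R = 1.708/0.119 = 14.35 rad/s².

α ≈ 14.4 rad/s²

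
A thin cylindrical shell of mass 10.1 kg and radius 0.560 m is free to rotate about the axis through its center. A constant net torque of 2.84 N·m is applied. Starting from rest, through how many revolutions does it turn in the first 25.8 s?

I = MR² = (10.1)(0.560)² = 3.167 kg·m².
α = τ/I = 2.84/3.167 = 0.8966 rad/s².
θ = ½αt² = ½(0.8966)(25.8)² = 298.4 rad.
Revolutions = θ/(2π) = 47.50.

≈ 47.5 revolutions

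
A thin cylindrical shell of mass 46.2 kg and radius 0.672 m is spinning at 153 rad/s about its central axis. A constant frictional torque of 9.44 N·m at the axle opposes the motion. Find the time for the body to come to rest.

I = MR² = (46.2)(0.672)² = 20.86 kg·m².
The net torque has magnitude 9.44 N·m, opposing ω.
|α| = τ/I = 9.440/20.86 = 0.4525 rad/s² (deceleration).
0 = ω₀ − |α|t ⇒ t = ω₀/|α| = 153/0.4525 = 338.1 s.

t ≈ 338 s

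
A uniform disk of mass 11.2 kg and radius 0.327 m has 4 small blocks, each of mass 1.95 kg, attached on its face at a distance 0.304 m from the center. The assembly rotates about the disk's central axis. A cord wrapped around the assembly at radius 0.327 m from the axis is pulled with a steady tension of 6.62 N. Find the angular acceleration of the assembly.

α ≈ 1.64 rad/s²

I_disk = ½MR² = ½(11.2)(0.327)² = 0.5988 kg·m².
I_blocks = 4·m·r² = 4(1.95)(0.304)² = 0.7208 kg·m².
Total I = 1.320 kg·m².
τ = F r = (6.62)(0.327) = 2.165 N·m.
α = τ/I = 2.165/1.320 = 1.640 rad/s².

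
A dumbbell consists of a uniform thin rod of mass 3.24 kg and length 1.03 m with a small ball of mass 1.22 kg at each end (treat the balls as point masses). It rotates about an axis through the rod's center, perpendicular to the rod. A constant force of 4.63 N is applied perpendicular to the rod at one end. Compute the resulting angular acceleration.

α ≈ 2.55 rad/s²

I_rod = (1/12)ML² = (1/12)(3.24)(1.03)² = 0.2864 kg·m².
I_balls = 2·m·(L/2)² = 2(1.22)(0.5150)² = 0.6471 kg·m².
Total I = 0.9336 kg·m².
τ = F·(L/2) = (4.63)(0.515) = 2.384 N·m.
α = τ/I = 2.384/0.9336 = 2.554 rad/s².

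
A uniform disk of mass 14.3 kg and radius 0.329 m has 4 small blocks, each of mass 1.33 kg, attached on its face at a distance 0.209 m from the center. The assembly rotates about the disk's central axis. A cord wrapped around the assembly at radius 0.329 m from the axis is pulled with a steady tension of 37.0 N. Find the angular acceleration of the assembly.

I_disk = ½MR² = ½(14.3)(0.329)² = 0.7739 kg·m².
I_blocks = 4·m·r² = 4(1.33)(0.209)² = 0.2324 kg·m².
Total I = 1.006 kg·m².
τ = F r = (37.0)(0.329) = 12.17 N·m.
α = τ/I = 12.17/1.006 = 12.10 rad/s².

α ≈ 12.1 rad/s²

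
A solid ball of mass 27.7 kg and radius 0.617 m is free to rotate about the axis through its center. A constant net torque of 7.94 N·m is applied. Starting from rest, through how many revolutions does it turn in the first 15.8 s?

≈ 37.4 revolutions

I = (2/5)MR² = (2/5)(27.7)(0.617)² = 4.218 kg·m².
α = τ/I = 7.94/4.218 = 1.882 rad/s².
θ = ½αt² = ½(1.882)(15.8)² = 235.0 rad.
Revolutions = θ/(2π) = 37.40.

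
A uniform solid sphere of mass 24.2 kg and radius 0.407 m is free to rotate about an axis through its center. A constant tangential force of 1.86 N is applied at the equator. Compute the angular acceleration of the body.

α ≈ 0.472 rad/s²

I = (2/5)MR² = (2/5)(24.2)(0.407)² = 1.603 kg·m².
τ = F R = (1.86)(0.407) = 0.7570 N·m.
Newton's second law for rotation, τ = Iα, gives α = τ/I = 0.7570/1.603 = 0.4721 rad/s².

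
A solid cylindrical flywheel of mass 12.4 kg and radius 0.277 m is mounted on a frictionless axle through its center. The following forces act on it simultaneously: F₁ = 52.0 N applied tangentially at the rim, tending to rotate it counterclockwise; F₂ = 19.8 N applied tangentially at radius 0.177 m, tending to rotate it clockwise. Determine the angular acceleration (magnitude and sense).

α ≈ 22.9 rad/s², counterclockwise

I = ½MR² = (1/2)(12.4)(0.277)² = 0.4757 kg·m².
Taking counterclockwise as positive: τ₁ = +(52.0)(0.277) = +14.40 N·m; τ₂ = −(19.8)(0.177) = −3.505 N·m.
Net torque τ = 10.90 N·m.
α = τ/I = 10.90/0.4757 = 22.91 rad/s².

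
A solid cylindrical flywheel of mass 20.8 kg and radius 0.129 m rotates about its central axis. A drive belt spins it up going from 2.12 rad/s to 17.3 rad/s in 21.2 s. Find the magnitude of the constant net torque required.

τ ≈ 0.124 N·m

I = ½MR² = (1/2)(20.8)(0.129)² = 0.1731 kg·m².
α = Δω/Δt = (17.3 − 2.12)/21.2 = 0.7160 rad/s².
τ = Iα = (0.1731)(0.7160) = 0.1239 N·m.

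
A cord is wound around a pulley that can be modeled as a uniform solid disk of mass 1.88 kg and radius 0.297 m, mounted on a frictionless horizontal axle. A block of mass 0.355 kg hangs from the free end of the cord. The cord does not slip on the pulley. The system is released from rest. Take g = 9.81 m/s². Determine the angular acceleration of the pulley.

α ≈ 9.05 rad/s²

I = ½MR² = (1/2)(1.88)(0.297)² = 0.08292 kg·m².
Block: mg − T = ma. Pulley: TR = Iα. No-slip: a = αR, so T = (I/R²)a = 0.9400·a.
Then mg = (m + 0.9400)a, so a = (0.355)(9.81)/(0.355 + 0.9400) = 2.689 m/s².
α = a/R = 2.689/0.297 = 9.055 rad/s².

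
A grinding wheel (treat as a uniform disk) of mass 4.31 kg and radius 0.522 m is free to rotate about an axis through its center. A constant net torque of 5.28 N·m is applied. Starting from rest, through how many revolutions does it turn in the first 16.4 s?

≈ 192 revolutions

I = ½MR² = (1/2)(4.31)(0.522)² = 0.5872 kg·m².
α = τ/I = 5.28/0.5872 = 8.992 rad/s².
θ = ½αt² = ½(8.992)(16.4)² = 1209 rad.
Revolutions = θ/(2π) = 192.5.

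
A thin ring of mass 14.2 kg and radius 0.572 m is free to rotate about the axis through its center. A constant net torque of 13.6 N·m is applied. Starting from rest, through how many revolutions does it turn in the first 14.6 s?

≈ 49.7 revolutions

I = MR² = (14.2)(0.572)² = 4.646 kg·m².
α = τ/I = 13.6/4.646 = 2.927 rad/s².
θ = ½αt² = ½(2.927)(14.6)² = 312.0 rad.
Revolutions = θ/(2π) = 49.65.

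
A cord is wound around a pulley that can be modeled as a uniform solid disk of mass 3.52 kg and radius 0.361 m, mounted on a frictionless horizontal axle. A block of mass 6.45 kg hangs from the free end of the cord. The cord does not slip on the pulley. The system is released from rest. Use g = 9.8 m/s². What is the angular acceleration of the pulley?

α ≈ 21.3 rad/s²

I = ½MR² = (1/2)(3.52)(0.361)² = 0.2294 kg·m².
Block: mg − T = ma. Pulley: TR = Iα. No-slip: a = αR, so T = (I/R²)a = 1.760·a.
Then mg = (m + 1.760)a, so a = (6.45)(9.8)/(6.45 + 1.760) = 7.699 m/s².
α = a/R = 7.699/0.361 = 21.33 rad/s².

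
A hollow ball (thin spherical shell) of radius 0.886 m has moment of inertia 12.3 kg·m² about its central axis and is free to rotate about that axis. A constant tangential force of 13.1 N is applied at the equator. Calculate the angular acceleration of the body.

τ = F R = (13.1)(0.886) = 11.61 N·m.
Newton's second law for rotation, τ = Iα, gives α = τ/I = 11.61/12.30 = 0.9436 rad/s².

α ≈ 0.944 rad/s²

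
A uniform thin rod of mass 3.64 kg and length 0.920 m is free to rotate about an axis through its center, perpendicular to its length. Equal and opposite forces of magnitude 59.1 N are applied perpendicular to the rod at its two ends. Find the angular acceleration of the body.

α ≈ 212 rad/s²

I = (1/12)ML² = (1/12)(3.64)(0.920)² = 0.2567 kg·m².
The couple gives τ = F·(L/2) + F·(L/2) = F L = (59.1)(0.920) = 54.37 N·m.
From τ = Iα: α = 54.37/0.2567 = 211.8 rad/s².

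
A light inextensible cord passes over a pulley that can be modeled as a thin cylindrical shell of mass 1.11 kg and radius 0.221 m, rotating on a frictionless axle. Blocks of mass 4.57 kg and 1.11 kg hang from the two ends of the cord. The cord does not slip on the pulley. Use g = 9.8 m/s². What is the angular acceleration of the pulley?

I = MR² = (1.11)(0.221)² = 0.05421 kg·m².
Heavier block: m₁g − T₁ = m₁a. Lighter block: T₂ − m₂g = m₂a.
Pulley: (T₁ − T₂)R = Iα = I(a/R), so T₁ − T₂ = (I/R²)a = 1·M_p a = 1.110·a.
Adding the three: (m₁ − m₂)g = (m₁ + m₂ + 1.110)a, so a = (4.57 − 1.11)(9.8)/(4.57 + 1.11 + 1.110) = 4.994 m/s².
α = a/R = 4.994/0.221 = 22.60 rad/s².

α ≈ 22.6 rad/s²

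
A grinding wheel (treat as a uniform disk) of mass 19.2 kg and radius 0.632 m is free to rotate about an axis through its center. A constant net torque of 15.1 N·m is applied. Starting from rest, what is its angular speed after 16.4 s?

I = ½MR² = (1/2)(19.2)(0.632)² = 3.834 kg·m².
α = τ/I = 15.1/3.834 = 3.938 rad/s².
ω = ω₀ + αt = 0 + (3.938)(16.4) = 64.58 rad/s.

ω ≈ 64.6 rad/s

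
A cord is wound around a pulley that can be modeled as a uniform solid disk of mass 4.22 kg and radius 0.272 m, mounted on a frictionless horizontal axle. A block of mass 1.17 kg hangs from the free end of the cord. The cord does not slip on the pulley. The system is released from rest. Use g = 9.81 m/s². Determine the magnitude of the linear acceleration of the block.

I = ½MR² = (1/2)(4.22)(0.272)² = 0.1561 kg·m².
Block: mg − T = ma. Pulley: TR = Iα. No-slip: a = αR, so T = (I/R²)a = 2.110·a.
Then mg = (m + 2.110)a, so a = (1.17)(9.81)/(1.17 + 2.110) = 3.499 m/s².

a ≈ 3.50 m/s²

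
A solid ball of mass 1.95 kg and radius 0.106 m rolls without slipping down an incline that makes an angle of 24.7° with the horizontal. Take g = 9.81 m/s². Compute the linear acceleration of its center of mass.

Translation along the incline: Mg sinθ − f = Ma.
Rotation about the center: fR = Iα with I = (2/5)MR². No-slip gives a = αR, so f = (I/R²)a = (2/5)M a.
Substituting: Mg sinθ = (1 + 0.4000)Ma, so a = g sinθ/(1 + 0.4000) = (9.81) sin 24.7° / 1.400 = 2.928 m/s².

a ≈ 2.93 m/s²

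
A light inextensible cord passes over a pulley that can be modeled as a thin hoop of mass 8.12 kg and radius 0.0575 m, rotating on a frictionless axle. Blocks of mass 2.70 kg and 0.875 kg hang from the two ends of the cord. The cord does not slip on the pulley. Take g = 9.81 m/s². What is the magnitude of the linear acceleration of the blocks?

I = MR² = (8.12)(0.0575)² = 0.02685 kg·m².
Heavier block: m₁g − T₁ = m₁a. Lighter block: T₂ − m₂g = m₂a.
Pulley: (T₁ − T₂)R = Iα = I(a/R), so T₁ − T₂ = (I/R²)a = 1·M_p a = 8.120·a.
Adding the three: (m₁ − m₂)g = (m₁ + m₂ + 8.120)a, so a = (2.70 − 0.875)(9.81)/(2.70 + 0.875 + 8.120) = 1.531 m/s².

a ≈ 1.53 m/s²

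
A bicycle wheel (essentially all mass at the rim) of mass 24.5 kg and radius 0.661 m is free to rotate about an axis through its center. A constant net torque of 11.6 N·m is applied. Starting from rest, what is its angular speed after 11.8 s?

ω ≈ 12.8 rad/s

I = MR² = (24.5)(0.661)² = 10.70 kg·m².
α = τ/I = 11.6/10.70 = 1.084 rad/s².
ω = ω₀ + αt = 0 + (1.084)(11.8) = 12.79 rad/s.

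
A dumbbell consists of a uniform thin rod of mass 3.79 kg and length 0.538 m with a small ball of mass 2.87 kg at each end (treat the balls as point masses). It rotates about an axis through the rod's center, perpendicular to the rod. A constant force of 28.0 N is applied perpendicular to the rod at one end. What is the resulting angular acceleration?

I_rod = (1/12)ML² = (1/12)(3.79)(0.538)² = 0.09142 kg·m².
I_balls = 2·m·(L/2)² = 2(2.87)(0.2690)² = 0.4154 kg·m².
Total I = 0.5068 kg·m².
τ = F·(L/2) = (28.0)(0.269) = 7.532 N·m.
α = τ/I = 7.532/0.5068 = 14.86 rad/s².

α ≈ 14.9 rad/s²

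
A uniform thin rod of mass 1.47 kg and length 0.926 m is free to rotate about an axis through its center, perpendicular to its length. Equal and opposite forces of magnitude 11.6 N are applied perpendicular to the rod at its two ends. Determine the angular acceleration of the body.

I = (1/12)ML² = (1/12)(1.47)(0.926)² = 0.1050 kg·m².
The couple gives τ = F·(L/2) + F·(L/2) = F L = (11.6)(0.926) = 10.74 N·m.
Newton's second law for rotation, τ = Iα, gives α = τ/I = 10.74/0.1050 = 102.3 rad/s².

α ≈ 102 rad/s²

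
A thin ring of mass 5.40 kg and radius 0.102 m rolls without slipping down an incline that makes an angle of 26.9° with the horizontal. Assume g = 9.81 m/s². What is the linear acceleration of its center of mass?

a ≈ 2.22 m/s²

Translation along the incline: Mg sinθ − f = Ma.
Rotation about the center: fR = Iα with I = MR². No-slip gives a = αR, so f = (I/R²)a = M a.
Substituting: Mg sinθ = (1 + 1.000)Ma, so a = g sinθ/(1 + 1.000) = (9.81) sin 26.9° / 2.000 = 2.219 m/s².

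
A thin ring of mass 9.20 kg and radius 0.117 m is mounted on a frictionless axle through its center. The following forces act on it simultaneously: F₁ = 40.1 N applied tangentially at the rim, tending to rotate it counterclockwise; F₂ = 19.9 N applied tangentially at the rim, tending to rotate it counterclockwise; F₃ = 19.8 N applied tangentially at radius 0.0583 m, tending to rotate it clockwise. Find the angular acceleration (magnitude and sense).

I = MR² = (9.20)(0.117)² = 0.1259 kg·m².
Taking counterclockwise as positive: τ₁ = +(40.1)(0.117) = +4.692 N·m; τ₂ = +(19.9)(0.117) = +2.328 N·m; τ₃ = −(19.8)(0.0583) = −1.154 N·m.
Net torque τ = 5.866 N·m.
α = τ/I = 5.866/0.1259 = 46.58 rad/s².

α ≈ 46.6 rad/s², counterclockwise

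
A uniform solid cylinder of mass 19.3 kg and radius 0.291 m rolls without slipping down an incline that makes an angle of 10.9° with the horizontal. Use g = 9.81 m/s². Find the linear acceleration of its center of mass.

a ≈ 1.24 m/s²

Translation along the incline: Mg sinθ − f = Ma.
Rotation about the center: fR = Iα with I = ½MR². No-slip gives a = αR, so f = (I/R²)a = (1/2)M a.
Substituting: Mg sinθ = (1 + 0.5000)Ma, so a = g sinθ/(1 + 0.5000) = (9.81) sin 10.9° / 1.500 = 1.237 m/s².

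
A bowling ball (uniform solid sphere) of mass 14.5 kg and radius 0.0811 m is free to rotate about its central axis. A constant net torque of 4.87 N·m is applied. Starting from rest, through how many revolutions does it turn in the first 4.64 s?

I = (2/5)MR² = (2/5)(14.5)(0.0811)² = 0.03815 kg·m².
α = τ/I = 4.87/0.03815 = 127.7 rad/s².
θ = ½αt² = ½(127.7)(4.64)² = 1374 rad.
Revolutions = θ/(2π) = 218.7.

≈ 219 revolutions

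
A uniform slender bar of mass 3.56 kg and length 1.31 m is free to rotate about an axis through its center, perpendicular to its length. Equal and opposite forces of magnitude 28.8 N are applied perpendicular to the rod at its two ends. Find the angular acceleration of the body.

α ≈ 74.1 rad/s²

I = (1/12)ML² = (1/12)(3.56)(1.31)² = 0.5091 kg·m².
The couple gives τ = F·(L/2) + F·(L/2) = F L = (28.8)(1.31) = 37.73 N·m.
Newton's second law for rotation, τ = Iα, gives α = τ/I = 37.73/0.5091 = 74.11 rad/s².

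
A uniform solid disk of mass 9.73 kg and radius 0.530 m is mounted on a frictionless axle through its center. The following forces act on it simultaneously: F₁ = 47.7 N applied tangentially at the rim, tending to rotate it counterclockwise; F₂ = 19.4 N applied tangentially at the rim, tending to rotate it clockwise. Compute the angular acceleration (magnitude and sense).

I = ½MR² = (1/2)(9.73)(0.530)² = 1.367 kg·m².
Taking counterclockwise as positive: τ₁ = +(47.7)(0.530) = +25.28 N·m; τ₂ = −(19.4)(0.530) = −10.28 N·m.
Net torque τ = 15.00 N·m.
α = τ/I = 15.00/1.367 = 10.98 rad/s².

α ≈ 11.0 rad/s², counterclockwise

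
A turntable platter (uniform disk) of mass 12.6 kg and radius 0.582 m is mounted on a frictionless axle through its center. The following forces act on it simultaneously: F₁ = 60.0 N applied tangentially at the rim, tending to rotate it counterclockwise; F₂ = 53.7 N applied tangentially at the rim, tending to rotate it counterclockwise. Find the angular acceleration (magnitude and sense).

I = ½MR² = (1/2)(12.6)(0.582)² = 2.134 kg·m².
Taking counterclockwise as positive: τ₁ = +(60.0)(0.582) = +34.92 N·m; τ₂ = +(53.7)(0.582) = +31.25 N·m.
Net torque τ = 66.17 N·m.
α = τ/I = 66.17/2.134 = 31.01 rad/s².

α ≈ 31.0 rad/s², counterclockwise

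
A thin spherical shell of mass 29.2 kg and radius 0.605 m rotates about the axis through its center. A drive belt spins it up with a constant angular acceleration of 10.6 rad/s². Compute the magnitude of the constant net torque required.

I = (2/3)MR² = (2/3)(29.2)(0.605)² = 7.125 kg·m².
τ = Iα = (7.125)(10.60) = 75.53 N·m.

τ ≈ 75.5 N·m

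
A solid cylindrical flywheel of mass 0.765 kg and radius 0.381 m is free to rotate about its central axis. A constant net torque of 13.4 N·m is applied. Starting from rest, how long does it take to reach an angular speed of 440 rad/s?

I = ½MR² = (1/2)(0.765)(0.381)² = 0.05552 kg·m².
α = τ/I = 13.4/0.05552 = 241.3 rad/s².
ω = αt ⇒ t = ω/α = 440/241.3 = 1.823 s.

t ≈ 1.82 s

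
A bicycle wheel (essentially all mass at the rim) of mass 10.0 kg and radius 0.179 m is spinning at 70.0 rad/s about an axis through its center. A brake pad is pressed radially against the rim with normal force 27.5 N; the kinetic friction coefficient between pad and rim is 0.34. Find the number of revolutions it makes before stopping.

I = MR² = (10.0)(0.179)² = 0.3204 kg·m².
Friction force f = μN = (0.34)(27.5) = 9.350 N at the rim; torque magnitude τ = fR = 1.674 N·m, opposing ω.
|α| = τ/I = 1.674/0.3204 = 5.223 rad/s² (deceleration).
ω² = ω₀² − 2|α|θ with ω = 0 ⇒ θ = ω₀²/(2|α|) = 469.0 rad = 74.65 rev.

≈ 74.6 revolutions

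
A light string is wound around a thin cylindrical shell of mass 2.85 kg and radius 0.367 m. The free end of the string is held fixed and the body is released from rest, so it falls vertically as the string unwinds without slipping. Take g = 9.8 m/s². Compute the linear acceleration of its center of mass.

a ≈ 4.90 m/s²

Translation: Mg − T = Ma. Rotation about the center: TR = Iα with I = MR².
With a = αR: T = (I/R²)a = M a, so Mg = (1 + 1.000)Ma.
a = g/(1 + 1.000) = 9.8/2.000 = 4.900 m/s².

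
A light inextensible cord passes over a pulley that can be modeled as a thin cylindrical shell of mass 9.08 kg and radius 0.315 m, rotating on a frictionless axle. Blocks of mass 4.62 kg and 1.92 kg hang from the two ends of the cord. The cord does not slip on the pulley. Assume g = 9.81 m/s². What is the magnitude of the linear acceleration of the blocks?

a ≈ 1.70 m/s²

I = MR² = (9.08)(0.315)² = 0.9010 kg·m².
Heavier block: m₁g − T₁ = m₁a. Lighter block: T₂ − m₂g = m₂a.
Pulley: (T₁ − T₂)R = Iα = I(a/R), so T₁ − T₂ = (I/R²)a = 1·M_p a = 9.080·a.
Adding the three: (m₁ − m₂)g = (m₁ + m₂ + 9.080)a, so a = (4.62 − 1.92)(9.81)/(4.62 + 1.92 + 9.080) = 1.696 m/s².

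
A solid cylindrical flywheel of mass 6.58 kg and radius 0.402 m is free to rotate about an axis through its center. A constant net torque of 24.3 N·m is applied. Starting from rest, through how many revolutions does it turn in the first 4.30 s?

≈ 67.2 revolutions

I = ½MR² = (1/2)(6.58)(0.402)² = 0.5317 kg·m².
α = τ/I = 24.3/0.5317 = 45.70 rad/s².
θ = ½αt² = ½(45.70)(4.30)² = 422.5 rad.
Revolutions = θ/(2π) = 67.25.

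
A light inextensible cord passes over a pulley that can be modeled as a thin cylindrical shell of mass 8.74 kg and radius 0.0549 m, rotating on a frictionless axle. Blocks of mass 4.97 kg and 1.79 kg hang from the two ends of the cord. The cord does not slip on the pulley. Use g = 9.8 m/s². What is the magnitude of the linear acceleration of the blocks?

I = MR² = (8.74)(0.0549)² = 0.02634 kg·m².
Heavier block: m₁g − T₁ = m₁a. Lighter block: T₂ − m₂g = m₂a.
Pulley: (T₁ − T₂)R = Iα = I(a/R), so T₁ − T₂ = (I/R²)a = 1·M_p a = 8.740·a.
Adding the three: (m₁ − m₂)g = (m₁ + m₂ + 8.740)a, so a = (4.97 − 1.79)(9.8)/(4.97 + 1.79 + 8.740) = 2.011 m/s².

a ≈ 2.01 m/s²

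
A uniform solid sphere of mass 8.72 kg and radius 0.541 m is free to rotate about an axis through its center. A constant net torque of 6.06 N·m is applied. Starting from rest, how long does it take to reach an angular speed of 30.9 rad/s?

t ≈ 5.21 s

I = (2/5)MR² = (2/5)(8.72)(0.541)² = 1.021 kg·m².
α = τ/I = 6.06/1.021 = 5.936 rad/s².
ω = αt ⇒ t = ω/α = 30.9/5.936 = 5.205 s.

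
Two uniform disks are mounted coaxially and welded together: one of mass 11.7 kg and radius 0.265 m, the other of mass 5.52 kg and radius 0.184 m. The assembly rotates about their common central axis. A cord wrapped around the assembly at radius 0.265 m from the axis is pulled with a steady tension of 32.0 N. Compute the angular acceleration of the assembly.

α ≈ 16.8 rad/s²

I = ½M₁R₁² + ½M₂R₂² = ½(11.7)(0.265)² + ½(5.52)(0.184)² = 0.5043 kg·m².
τ = F r = (32.0)(0.265) = 8.480 N·m.
α = τ/I = 8.480/0.5043 = 16.82 rad/s².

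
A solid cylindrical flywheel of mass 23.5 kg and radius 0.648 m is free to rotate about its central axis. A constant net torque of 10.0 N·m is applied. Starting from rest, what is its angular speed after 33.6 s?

I = ½MR² = (1/2)(23.5)(0.648)² = 4.934 kg·m².
α = τ/I = 10.0/4.934 = 2.027 rad/s².
ω = ω₀ + αt = 0 + (2.027)(33.6) = 68.10 rad/s.

ω ≈ 68.1 rad/s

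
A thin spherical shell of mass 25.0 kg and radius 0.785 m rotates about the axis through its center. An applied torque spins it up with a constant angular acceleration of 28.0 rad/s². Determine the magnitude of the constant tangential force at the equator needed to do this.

I = (2/3)MR² = (2/3)(25.0)(0.785)² = 10.27 kg·m².
The required torque is τ = Iα = (10.27)(28.00) = 287.6 N·m.
A tangential force at the equator gives τ = FR, so F = τ/R = 287.6/0.785 = 366.3 N.

F ≈ 366 N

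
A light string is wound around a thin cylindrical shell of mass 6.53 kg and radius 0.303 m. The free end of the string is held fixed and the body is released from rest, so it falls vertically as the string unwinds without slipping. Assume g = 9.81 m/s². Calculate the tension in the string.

T ≈ 32.0 N

Translation: Mg − T = Ma. Rotation about the center: TR = Iα with I = MR².
With a = αR: T = (I/R²)a = M a, so Mg = (1 + 1.000)Ma.
a = g/(1 + 1.000) = 9.81/2.000 = 4.905 m/s².
T = 1.000·M·a = (1.000)(6.53)(4.905) = 32.03 N.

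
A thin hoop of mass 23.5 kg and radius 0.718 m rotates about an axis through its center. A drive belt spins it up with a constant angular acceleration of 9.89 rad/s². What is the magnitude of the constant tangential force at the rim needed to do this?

I = MR² = (23.5)(0.718)² = 12.11 kg·m².
The required torque is τ = Iα = (12.11)(9.890) = 119.8 N·m.
A tangential force at the rim gives τ = FR, so F = τ/R = 119.8/0.718 = 166.9 N.

F ≈ 167 N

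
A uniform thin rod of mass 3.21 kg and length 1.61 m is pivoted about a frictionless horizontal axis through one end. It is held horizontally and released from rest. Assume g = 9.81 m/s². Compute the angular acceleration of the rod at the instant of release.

α ≈ 9.14 rad/s²

About the pivot, I = (1/3)ML² = (1/3)(3.21)(1.61)² = 2.774 kg·m².
The weight acts at the center, a distance L/2 = 0.8050 m from the pivot; τ = Mg(L/2) = 25.35 N·m.
α = τ/I = 25.35/2.774 = 9.140 rad/s².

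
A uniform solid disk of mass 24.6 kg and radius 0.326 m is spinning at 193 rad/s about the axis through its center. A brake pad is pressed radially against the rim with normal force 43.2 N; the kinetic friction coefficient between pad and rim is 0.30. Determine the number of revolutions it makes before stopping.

I = ½MR² = (1/2)(24.6)(0.326)² = 1.307 kg·m².
Friction force f = μN = (0.30)(43.2) = 12.96 N at the rim; torque magnitude τ = fR = 4.225 N·m, opposing ω.
|α| = τ/I = 4.225/1.307 = 3.232 rad/s² (deceleration).
ω² = ω₀² − 2|α|θ with ω = 0 ⇒ θ = ω₀²/(2|α|) = 5762 rad = 917.1 rev.

≈ 917 revolutions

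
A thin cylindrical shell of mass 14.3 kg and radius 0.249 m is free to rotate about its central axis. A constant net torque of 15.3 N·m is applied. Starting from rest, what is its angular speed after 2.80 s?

ω ≈ 48.3 rad/s

I = MR² = (14.3)(0.249)² = 0.8866 kg·m².
α = τ/I = 15.3/0.8866 = 17.26 rad/s².
ω = ω₀ + αt = 0 + (17.26)(2.80) = 48.32 rad/s.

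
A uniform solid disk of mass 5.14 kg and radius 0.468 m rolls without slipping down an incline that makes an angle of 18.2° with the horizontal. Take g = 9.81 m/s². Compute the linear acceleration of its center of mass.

a ≈ 2.04 m/s²

Translation along the incline: Mg sinθ − f = Ma.
Rotation about the center: fR = Iα with I = ½MR². No-slip gives a = αR, so f = (I/R²)a = (1/2)M a.
Substituting: Mg sinθ = (1 + 0.5000)Ma, so a = g sinθ/(1 + 0.5000) = (9.81) sin 18.2° / 1.500 = 2.043 m/s².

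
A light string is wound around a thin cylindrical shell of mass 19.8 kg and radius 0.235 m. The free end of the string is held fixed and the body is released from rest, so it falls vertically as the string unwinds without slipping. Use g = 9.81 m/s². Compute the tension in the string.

T ≈ 97.1 N

Translation: Mg − T = Ma. Rotation about the center: TR = Iα with I = MR².
With a = αR: T = (I/R²)a = M a, so Mg = (1 + 1.000)Ma.
a = g/(1 + 1.000) = 9.81/2.000 = 4.905 m/s².
T = 1.000·M·a = (1.000)(19.8)(4.905) = 97.12 N.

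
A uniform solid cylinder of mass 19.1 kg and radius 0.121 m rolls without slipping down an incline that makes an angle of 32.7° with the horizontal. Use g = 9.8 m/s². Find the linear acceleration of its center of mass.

a ≈ 3.53 m/s²

Translation along the incline: Mg sinθ − f = Ma.
Rotation about the center: fR = Iα with I = ½MR². No-slip gives a = αR, so f = (I/R²)a = (1/2)M a.
Substituting: Mg sinθ = (1 + 0.5000)Ma, so a = g sinθ/(1 + 0.5000) = (9.8) sin 32.7° / 1.500 = 3.530 m/s².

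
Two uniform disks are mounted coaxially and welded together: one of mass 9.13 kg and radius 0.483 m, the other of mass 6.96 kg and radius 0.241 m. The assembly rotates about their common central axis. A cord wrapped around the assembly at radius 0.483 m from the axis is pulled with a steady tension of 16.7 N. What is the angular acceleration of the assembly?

α ≈ 6.37 rad/s²

I = ½M₁R₁² + ½M₂R₂² = ½(9.13)(0.483)² + ½(6.96)(0.241)² = 1.267 kg·m².
τ = F r = (16.7)(0.483) = 8.066 N·m.
α = τ/I = 8.066/1.267 = 6.366 rad/s².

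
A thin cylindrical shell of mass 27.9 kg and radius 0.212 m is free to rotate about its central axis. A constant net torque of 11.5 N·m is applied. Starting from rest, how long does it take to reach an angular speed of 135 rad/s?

t ≈ 14.7 s

I = MR² = (27.9)(0.212)² = 1.254 kg·m².
α = τ/I = 11.5/1.254 = 9.171 rad/s².
ω = αt ⇒ t = ω/α = 135/9.171 = 14.72 s.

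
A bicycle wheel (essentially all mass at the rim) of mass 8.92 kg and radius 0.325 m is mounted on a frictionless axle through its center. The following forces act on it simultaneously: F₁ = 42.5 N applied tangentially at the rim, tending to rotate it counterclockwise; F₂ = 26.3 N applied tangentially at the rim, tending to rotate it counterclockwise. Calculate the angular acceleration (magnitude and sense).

α ≈ 23.7 rad/s², counterclockwise

I = MR² = (8.92)(0.325)² = 0.9422 kg·m².
Taking counterclockwise as positive: τ₁ = +(42.5)(0.325) = +13.81 N·m; τ₂ = +(26.3)(0.325) = +8.548 N·m.
Net torque τ = 22.36 N·m.
α = τ/I = 22.36/0.9422 = 23.73 rad/s².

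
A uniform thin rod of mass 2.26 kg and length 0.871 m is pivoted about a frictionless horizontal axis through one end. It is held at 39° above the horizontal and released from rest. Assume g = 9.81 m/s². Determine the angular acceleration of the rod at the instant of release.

About the pivot, I = (1/3)ML² = (1/3)(2.26)(0.871)² = 0.5715 kg·m².
The weight acts at the center, a distance L/2 = 0.4355 m from the pivot; τ = Mg(L/2) cos 39° = 7.504 N·m.
α = τ/I = 7.504/0.5715 = 13.13 rad/s².
(Equivalently α = (3g/(2L)) cos 39° = 13.13 rad/s².)

α ≈ 13.1 rad/s²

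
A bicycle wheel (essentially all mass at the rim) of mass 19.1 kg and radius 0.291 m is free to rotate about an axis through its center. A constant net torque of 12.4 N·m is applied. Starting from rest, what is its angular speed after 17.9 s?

I = MR² = (19.1)(0.291)² = 1.617 kg·m².
α = τ/I = 12.4/1.617 = 7.667 rad/s².
ω = ω₀ + αt = 0 + (7.667)(17.9) = 137.2 rad/s.

ω ≈ 137 rad/s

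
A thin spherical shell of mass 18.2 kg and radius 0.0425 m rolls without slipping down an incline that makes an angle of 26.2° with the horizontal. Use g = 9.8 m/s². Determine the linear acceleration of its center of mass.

a ≈ 2.60 m/s²

Translation along the incline: Mg sinθ − f = Ma.
Rotation about the center: fR = Iα with I = (2/3)MR². No-slip gives a = αR, so f = (I/R²)a = (2/3)M a.
Substituting: Mg sinθ = (1 + 0.6667)Ma, so a = g sinθ/(1 + 0.6667) = (9.8) sin 26.2° / 1.667 = 2.596 m/s².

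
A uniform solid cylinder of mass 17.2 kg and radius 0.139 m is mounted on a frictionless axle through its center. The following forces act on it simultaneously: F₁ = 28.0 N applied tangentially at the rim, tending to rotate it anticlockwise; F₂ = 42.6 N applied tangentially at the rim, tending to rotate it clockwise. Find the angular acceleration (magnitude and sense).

α ≈ 12.2 rad/s², clockwise

I = ½MR² = (1/2)(17.2)(0.139)² = 0.1662 kg·m².
Taking anticlockwise as positive: τ₁ = +(28.0)(0.139) = +3.892 N·m; τ₂ = −(42.6)(0.139) = −5.921 N·m.
Net torque τ = -2.029 N·m.
α = τ/I = -2.029/0.1662 = -12.21 rad/s².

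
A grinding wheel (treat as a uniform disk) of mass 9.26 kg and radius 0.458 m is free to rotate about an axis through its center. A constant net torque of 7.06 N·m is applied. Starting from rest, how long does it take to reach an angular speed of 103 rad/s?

I = ½MR² = (1/2)(9.26)(0.458)² = 0.9712 kg·m².
α = τ/I = 7.06/0.9712 = 7.269 rad/s².
ω = αt ⇒ t = ω/α = 103/7.269 = 14.17 s.

t ≈ 14.2 s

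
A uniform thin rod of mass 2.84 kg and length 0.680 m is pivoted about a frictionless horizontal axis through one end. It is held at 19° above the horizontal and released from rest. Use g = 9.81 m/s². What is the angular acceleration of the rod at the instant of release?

About the pivot, I = (1/3)ML² = (1/3)(2.84)(0.680)² = 0.4377 kg·m².
The weight acts at the center, a distance L/2 = 0.3400 m from the pivot; τ = Mg(L/2) cos 19° = 8.956 N·m.
α = τ/I = 8.956/0.4377 = 20.46 rad/s².

α ≈ 20.5 rad/s²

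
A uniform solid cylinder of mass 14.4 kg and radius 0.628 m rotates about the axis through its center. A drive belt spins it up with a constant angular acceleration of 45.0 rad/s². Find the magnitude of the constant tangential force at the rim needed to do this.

F ≈ 203 N

I = ½MR² = (1/2)(14.4)(0.628)² = 2.840 kg·m².
The required torque is τ = Iα = (2.840)(45.00) = 127.8 N·m.
A tangential force at the rim gives τ = FR, so F = τ/R = 127.8/0.628 = 203.5 N.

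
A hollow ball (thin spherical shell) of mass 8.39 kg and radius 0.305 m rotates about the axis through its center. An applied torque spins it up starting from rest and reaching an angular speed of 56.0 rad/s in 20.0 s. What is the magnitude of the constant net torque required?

I = (2/3)MR² = (2/3)(8.39)(0.305)² = 0.5203 kg·m².
α = Δω/Δt = (56.0 − 0)/20.0 = 2.800 rad/s².
τ = Iα = (0.5203)(2.800) = 1.457 N·m.

τ ≈ 1.46 N·m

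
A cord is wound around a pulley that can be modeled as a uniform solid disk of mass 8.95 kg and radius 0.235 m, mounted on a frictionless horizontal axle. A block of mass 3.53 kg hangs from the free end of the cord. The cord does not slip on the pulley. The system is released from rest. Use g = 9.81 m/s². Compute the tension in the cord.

I = ½MR² = (1/2)(8.95)(0.235)² = 0.2471 kg·m².
Block: mg − T = ma. Pulley: TR = Iα. No-slip: a = αR, so T = (I/R²)a = 4.475·a.
Then mg = (m + 4.475)a, so a = (3.53)(9.81)/(3.53 + 4.475) = 4.326 m/s².
T = 4.475·a = 19.36 N.

T ≈ 19.4 N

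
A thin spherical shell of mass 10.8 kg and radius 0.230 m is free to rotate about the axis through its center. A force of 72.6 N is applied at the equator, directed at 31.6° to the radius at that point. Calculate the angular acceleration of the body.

α ≈ 23.0 rad/s²

I = (2/3)MR² = (2/3)(10.8)(0.230)² = 0.3809 kg·m².
Only the tangential component produces torque: τ = F R sinθ = (72.6)(0.230) sin 31.6° = 8.750 N·m.
Newton's second law for rotation, τ = Iα, gives α = τ/I = 8.750/0.3809 = 22.97 rad/s².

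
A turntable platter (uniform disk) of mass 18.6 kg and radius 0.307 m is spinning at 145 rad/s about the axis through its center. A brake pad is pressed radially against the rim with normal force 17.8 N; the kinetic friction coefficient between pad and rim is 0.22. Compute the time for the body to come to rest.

I = ½MR² = (1/2)(18.6)(0.307)² = 0.8765 kg·m².
Friction force f = μN = (0.22)(17.8) = 3.916 N at the rim; torque magnitude τ = fR = 1.202 N·m, opposing ω.
|α| = τ/I = 1.202/0.8765 = 1.372 rad/s² (deceleration).
0 = ω₀ − |α|t ⇒ t = ω₀/|α| = 145/1.372 = 105.7 s.

t ≈ 106 s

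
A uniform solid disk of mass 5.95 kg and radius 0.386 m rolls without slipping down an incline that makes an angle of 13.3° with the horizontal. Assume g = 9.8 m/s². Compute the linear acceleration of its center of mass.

a ≈ 1.50 m/s²

Translation along the incline: Mg sinθ − f = Ma.
Rotation about the center: fR = Iα with I = ½MR². No-slip gives a = αR, so f = (I/R²)a = (1/2)M a.
Substituting: Mg sinθ = (1 + 0.5000)Ma, so a = g sinθ/(1 + 0.5000) = (9.8) sin 13.3° / 1.500 = 1.503 m/s².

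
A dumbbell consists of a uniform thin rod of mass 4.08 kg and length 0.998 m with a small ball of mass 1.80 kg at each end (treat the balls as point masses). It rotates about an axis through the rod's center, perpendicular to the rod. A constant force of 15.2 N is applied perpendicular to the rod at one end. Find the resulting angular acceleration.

α ≈ 6.14 rad/s²

I_rod = (1/12)ML² = (1/12)(4.08)(0.998)² = 0.3386 kg·m².
I_balls = 2·m·(L/2)² = 2(1.80)(0.4990)² = 0.8964 kg·m².
Total I = 1.235 kg·m².
τ = F·(L/2) = (15.2)(0.499) = 7.585 N·m.
α = τ/I = 7.585/1.235 = 6.141 rad/s².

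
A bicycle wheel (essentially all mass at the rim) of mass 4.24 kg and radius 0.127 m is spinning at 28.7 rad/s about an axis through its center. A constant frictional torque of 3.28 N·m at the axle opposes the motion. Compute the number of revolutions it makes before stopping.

≈ 1.37 revolutions

I = MR² = (4.24)(0.127)² = 0.06839 kg·m².
The net torque has magnitude 3.28 N·m, opposing ω.
|α| = τ/I = 3.280/0.06839 = 47.96 rad/s² (deceleration).
ω² = ω₀² − 2|α|θ with ω = 0 ⇒ θ = ω₀²/(2|α|) = 8.587 rad = 1.367 rev.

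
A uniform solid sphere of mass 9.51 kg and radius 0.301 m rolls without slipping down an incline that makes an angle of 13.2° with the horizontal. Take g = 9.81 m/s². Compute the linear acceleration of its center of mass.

a ≈ 1.60 m/s²

Translation along the incline: Mg sinθ − f = Ma.
Rotation about the center: fR = Iα with I = (2/5)MR². No-slip gives a = αR, so f = (I/R²)a = (2/5)M a.
Substituting: Mg sinθ = (1 + 0.4000)Ma, so a = g sinθ/(1 + 0.4000) = (9.81) sin 13.2° / 1.400 = 1.600 m/s².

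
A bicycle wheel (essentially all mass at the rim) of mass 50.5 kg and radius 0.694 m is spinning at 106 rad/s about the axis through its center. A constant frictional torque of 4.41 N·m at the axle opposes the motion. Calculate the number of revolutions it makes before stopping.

≈ 4930 revolutions

I = MR² = (50.5)(0.694)² = 24.32 kg·m².
The net torque has magnitude 4.41 N·m, opposing ω.
|α| = τ/I = 4.410/24.32 = 0.1813 rad/s² (deceleration).
ω² = ω₀² − 2|α|θ with ω = 0 ⇒ θ = ω₀²/(2|α|) = 30990 rad = 4931 rev.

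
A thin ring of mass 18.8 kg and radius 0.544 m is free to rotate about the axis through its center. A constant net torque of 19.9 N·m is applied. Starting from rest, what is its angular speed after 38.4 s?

ω ≈ 137 rad/s

I = MR² = (18.8)(0.544)² = 5.564 kg·m².
α = τ/I = 19.9/5.564 = 3.577 rad/s².
ω = ω₀ + αt = 0 + (3.577)(38.4) = 137.3 rad/s.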